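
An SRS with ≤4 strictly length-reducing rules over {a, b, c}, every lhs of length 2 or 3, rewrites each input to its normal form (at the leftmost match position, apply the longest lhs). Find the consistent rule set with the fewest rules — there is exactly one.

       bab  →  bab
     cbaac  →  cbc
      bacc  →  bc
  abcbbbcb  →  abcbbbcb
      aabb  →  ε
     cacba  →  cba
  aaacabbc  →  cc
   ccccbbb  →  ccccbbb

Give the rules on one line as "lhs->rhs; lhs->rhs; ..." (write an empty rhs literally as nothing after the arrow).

  | bab
  | cbaac => cbc
  | bacc => bc
  | abcbbbcb

aac->c; abb->c; ac->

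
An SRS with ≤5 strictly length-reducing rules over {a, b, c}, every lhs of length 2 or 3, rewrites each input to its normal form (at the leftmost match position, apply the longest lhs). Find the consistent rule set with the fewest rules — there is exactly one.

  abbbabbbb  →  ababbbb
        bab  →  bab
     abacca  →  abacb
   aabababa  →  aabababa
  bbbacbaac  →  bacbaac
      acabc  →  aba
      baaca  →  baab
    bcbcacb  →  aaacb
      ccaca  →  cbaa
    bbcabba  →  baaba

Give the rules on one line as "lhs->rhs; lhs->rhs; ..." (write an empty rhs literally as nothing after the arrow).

  | abbbabbbb => abbabbbb => ababbbb
  | bab
  | abacca => abacb
  | aabababa

bba->ba; bc->a; ca->b; cac->ba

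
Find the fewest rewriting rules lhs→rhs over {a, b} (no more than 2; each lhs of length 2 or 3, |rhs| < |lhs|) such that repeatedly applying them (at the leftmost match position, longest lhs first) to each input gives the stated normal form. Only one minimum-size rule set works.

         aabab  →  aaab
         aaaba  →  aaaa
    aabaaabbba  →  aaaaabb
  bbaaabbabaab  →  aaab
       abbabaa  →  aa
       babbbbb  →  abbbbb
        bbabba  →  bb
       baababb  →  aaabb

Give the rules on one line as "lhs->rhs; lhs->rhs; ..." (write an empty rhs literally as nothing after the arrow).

ba->a; bba->b

  | aabab => aaab
  | aaaba => aaaa
  | aabaaabbba => aaaaabbba => aaaaabb
  | bbaaabbabaab => baabbabaab => aabbabaab => aabbaab => aabab => aaab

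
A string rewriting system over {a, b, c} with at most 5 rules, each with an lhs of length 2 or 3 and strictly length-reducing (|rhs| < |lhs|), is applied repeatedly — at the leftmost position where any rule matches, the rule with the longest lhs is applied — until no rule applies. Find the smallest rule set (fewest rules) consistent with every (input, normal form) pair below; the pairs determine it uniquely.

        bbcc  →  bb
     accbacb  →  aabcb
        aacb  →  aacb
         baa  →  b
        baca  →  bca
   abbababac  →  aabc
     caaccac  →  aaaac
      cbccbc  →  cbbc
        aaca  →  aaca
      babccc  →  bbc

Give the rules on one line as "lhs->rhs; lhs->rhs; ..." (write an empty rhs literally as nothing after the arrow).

ba->b; bbb->; caa->aa; cc->a

  | bbcc => bba => bb
  | accbacb => aabacb => aabcb
  | aacb
  | baa => ba => b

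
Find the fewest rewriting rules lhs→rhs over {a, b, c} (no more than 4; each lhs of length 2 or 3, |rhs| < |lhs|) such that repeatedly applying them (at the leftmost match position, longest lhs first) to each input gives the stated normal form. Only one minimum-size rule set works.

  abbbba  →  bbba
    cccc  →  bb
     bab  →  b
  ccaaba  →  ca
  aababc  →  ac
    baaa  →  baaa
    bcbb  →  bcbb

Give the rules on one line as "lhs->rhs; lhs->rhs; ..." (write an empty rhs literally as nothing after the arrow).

  | abbbba => bbba
  | cccc => bcc => bb
  | bab => b
  | ccaaba => caba => ca

ab->; cc->b; cca->c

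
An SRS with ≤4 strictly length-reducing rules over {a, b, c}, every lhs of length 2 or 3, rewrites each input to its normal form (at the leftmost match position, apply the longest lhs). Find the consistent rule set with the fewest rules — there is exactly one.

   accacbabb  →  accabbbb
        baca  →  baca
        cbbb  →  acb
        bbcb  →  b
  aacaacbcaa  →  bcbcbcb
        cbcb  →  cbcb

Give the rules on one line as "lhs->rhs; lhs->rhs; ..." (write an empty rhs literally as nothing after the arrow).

aa->b; bbc->; cba->bb; cbb->ac

  | accacbabb => accabbbb
  | baca
  | cbbb => acb
  | bbcb => b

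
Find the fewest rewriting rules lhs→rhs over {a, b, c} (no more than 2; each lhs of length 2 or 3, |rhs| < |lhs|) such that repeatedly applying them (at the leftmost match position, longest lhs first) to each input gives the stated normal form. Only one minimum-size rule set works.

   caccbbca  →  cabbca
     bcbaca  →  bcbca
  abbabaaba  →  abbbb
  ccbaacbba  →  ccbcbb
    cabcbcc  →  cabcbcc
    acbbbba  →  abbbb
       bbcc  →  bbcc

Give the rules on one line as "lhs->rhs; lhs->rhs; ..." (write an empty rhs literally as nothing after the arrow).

  | caccbbca => cacbbca => cabbca
  | bcbaca => bcbca
  | abbabaaba => abbbaaba => abbbaba => abbbba => abbbb
  | ccbaacbba => ccbacbba => ccbcbba => ccbcbb

ac->a; ba->b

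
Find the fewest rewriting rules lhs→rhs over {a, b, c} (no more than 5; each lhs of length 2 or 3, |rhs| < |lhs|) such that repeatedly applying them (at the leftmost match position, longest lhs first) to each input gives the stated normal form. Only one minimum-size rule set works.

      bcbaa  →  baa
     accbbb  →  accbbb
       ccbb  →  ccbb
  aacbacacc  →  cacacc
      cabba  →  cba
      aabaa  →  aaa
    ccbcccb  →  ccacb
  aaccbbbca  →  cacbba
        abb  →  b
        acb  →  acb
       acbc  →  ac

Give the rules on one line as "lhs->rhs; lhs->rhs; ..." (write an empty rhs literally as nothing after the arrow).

  | bcbaa => baa
  | accbbb
  | ccbb
  | aacbacacc => cabacacc => cacacc

aac->ca; ab->; bc->; bcc->a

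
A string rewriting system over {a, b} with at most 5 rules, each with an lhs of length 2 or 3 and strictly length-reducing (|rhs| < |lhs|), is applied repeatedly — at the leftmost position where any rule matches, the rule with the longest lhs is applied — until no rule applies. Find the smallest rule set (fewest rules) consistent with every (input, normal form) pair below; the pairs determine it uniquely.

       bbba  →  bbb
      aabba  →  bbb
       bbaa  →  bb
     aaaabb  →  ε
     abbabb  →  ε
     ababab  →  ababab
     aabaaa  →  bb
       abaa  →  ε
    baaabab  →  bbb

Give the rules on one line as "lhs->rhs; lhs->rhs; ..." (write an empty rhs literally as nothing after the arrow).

aa->b; aaa->; abb->; bba->bb

  | bbba => bbb
  | aabba => bbba => bbb
  | bbaa => bba => bb
  | aaaabb => abb => ε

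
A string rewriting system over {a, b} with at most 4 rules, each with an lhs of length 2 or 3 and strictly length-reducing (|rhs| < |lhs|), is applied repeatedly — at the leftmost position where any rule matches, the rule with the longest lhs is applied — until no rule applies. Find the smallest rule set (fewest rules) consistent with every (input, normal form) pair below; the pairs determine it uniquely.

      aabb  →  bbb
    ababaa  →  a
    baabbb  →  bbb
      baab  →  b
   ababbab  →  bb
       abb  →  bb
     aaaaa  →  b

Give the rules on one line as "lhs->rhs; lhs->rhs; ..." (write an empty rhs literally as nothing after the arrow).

  | aabb => bbb
  | ababaa => babaa => baa => a
  | baabbb => abbb => bbb
  | baab => ab => b

aa->b; ab->b; ba->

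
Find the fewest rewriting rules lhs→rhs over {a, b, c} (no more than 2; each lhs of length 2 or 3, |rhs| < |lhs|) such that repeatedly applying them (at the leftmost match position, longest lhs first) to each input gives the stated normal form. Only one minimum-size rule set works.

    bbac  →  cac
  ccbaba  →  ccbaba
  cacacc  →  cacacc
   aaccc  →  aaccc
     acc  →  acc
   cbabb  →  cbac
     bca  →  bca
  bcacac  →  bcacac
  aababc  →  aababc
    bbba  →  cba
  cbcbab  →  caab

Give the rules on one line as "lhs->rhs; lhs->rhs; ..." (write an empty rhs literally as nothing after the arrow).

  | bbac => cac
  | ccbaba
  | cacacc
  | aaccc

bb->c; bcb->a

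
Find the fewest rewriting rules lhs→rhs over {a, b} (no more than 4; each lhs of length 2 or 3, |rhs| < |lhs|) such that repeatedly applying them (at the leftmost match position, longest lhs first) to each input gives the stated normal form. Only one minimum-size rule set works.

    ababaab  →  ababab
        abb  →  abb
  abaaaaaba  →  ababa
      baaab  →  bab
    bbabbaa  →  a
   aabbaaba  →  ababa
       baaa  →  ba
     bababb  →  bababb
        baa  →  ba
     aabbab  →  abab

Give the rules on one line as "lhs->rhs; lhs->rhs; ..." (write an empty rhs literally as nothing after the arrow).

aab->a; baa->ba; bba->

  | ababaab => ababab
  | abb
  | abaaaaaba => abaaaaba => abaaaba => abaaba => ababa
  | baaab => baab => bab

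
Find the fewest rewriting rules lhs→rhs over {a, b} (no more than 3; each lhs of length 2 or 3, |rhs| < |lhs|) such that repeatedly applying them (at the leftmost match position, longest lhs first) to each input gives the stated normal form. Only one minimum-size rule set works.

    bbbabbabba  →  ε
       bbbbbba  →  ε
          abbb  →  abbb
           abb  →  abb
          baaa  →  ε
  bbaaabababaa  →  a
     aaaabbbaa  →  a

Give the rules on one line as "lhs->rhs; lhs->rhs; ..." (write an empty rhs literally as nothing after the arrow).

  | bbbabbabba => bbabbabba => babbabba => bbabba => babba => bba => ba => ε
  | bbbbbba => bbbbba => bbbba => bbba => bba => ba => ε
  | abbb
  | abb

aa->; ba->; bba->ba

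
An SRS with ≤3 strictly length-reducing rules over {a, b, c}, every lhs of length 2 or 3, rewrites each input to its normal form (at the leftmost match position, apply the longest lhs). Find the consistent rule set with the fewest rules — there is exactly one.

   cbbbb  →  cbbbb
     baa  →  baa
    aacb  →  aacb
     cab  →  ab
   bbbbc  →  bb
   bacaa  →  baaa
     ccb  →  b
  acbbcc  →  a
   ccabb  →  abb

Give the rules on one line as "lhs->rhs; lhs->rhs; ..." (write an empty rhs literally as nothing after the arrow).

  | cbbbb
  | baa
  | aacb
  | cab => ab

bbc->; ca->a; cc->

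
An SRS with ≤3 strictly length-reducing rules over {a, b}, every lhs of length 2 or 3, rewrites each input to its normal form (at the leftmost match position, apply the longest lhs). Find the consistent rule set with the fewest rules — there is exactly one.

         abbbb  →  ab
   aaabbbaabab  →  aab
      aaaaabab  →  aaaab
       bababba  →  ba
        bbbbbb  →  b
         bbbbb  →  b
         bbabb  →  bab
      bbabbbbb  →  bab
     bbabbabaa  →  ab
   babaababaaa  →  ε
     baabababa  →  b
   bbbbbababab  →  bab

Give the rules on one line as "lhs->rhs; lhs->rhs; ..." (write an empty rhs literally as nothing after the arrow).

aba->; baa->ab; bb->b

  | abbbb => abbb => abb => ab
  | aaabbbaabab => aaabbaabab => aaabaabab => aaabab => aab
  | aaaaabab => aaaab
  | bababba => bbba => bba => ba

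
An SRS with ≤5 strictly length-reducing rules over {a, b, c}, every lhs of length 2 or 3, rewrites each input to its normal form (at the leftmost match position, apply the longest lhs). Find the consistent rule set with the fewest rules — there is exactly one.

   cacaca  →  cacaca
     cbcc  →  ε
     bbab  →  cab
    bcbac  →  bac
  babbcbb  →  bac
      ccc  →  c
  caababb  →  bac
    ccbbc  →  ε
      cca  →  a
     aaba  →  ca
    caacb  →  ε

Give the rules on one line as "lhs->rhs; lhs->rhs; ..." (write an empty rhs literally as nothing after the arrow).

  | cacaca
  | cbcc => cc => ε
  | bbab => cab
  | bcbac => bac

aa->b; bb->c; cb->; cc->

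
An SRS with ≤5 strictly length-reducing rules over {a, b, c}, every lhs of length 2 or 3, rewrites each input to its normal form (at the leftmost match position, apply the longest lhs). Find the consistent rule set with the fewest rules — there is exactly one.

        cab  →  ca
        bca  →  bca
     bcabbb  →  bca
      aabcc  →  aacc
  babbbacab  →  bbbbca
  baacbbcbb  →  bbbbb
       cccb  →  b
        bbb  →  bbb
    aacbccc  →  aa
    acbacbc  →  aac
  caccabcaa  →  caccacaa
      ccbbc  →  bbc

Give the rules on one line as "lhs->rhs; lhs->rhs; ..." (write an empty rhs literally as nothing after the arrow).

ab->a; ba->b; cb->b; ccc->

  | cab => ca
  | bca
  | bcabbb => bcabb => bcab => bca
  | aabcc => aacc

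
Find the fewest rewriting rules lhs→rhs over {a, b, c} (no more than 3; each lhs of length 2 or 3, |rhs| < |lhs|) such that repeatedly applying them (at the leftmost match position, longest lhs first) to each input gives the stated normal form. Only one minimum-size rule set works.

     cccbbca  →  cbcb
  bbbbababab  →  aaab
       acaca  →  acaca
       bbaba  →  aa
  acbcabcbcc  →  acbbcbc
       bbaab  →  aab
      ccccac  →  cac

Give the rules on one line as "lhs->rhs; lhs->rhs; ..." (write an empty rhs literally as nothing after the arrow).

  | cccbbca => ccbbca => cbbca => cbcb
  | bbbbababab => bbbababab => bbababab => bababab => ababab => aabab => aaab
  | acaca
  | bbaba => baba => aba => aa

ba->a; bca->cb; cc->c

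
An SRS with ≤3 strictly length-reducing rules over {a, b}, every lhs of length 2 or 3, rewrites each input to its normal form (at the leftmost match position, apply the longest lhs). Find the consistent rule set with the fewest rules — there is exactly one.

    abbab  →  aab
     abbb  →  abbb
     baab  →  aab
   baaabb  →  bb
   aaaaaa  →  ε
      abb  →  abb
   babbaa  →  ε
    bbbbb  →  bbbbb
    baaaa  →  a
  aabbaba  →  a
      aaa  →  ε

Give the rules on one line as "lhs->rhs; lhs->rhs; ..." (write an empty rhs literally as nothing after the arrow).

  | abbab => abab => aab
  | abbb
  | baab => aab
  | baaabb => aaabb => bb

aaa->; ba->a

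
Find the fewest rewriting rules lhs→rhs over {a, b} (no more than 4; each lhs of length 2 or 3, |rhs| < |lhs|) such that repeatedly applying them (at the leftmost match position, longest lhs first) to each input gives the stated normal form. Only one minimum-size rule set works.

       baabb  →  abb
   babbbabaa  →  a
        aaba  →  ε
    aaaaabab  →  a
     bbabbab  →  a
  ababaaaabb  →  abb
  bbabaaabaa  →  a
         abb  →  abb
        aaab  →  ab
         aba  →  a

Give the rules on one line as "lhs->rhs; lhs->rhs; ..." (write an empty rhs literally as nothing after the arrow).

aa->; ba->; bab->aa

  | baabb => abb
  | babbbabaa => aabbabaa => bbabaa => baaaa => aaa => a
  | aaba => ba => ε
  | aaaaabab => aaabab => abab => aaa => a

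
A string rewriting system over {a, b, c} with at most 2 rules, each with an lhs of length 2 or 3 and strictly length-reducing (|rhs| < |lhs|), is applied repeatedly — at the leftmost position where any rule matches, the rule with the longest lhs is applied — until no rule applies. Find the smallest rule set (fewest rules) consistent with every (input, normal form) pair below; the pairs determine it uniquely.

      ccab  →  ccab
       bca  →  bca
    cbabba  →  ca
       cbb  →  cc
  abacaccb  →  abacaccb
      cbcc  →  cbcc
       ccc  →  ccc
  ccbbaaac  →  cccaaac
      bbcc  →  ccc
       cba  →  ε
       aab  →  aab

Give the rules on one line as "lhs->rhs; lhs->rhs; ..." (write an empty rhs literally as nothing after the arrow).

bb->c; cba->

  | ccab
  | bca
  | cbabba => bba => ca
  | cbb => cc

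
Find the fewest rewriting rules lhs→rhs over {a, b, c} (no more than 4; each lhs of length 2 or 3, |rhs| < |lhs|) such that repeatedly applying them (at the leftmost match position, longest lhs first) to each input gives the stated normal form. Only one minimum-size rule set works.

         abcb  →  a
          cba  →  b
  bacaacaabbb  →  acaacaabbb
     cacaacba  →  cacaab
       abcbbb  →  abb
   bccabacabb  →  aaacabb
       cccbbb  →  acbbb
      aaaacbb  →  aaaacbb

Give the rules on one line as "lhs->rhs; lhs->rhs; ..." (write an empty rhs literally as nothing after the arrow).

ba->a; bcb->; cba->b; cc->a

  | abcb => a
  | cba => b
  | bacaacaabbb => acaacaabbb
  | cacaacba => cacaab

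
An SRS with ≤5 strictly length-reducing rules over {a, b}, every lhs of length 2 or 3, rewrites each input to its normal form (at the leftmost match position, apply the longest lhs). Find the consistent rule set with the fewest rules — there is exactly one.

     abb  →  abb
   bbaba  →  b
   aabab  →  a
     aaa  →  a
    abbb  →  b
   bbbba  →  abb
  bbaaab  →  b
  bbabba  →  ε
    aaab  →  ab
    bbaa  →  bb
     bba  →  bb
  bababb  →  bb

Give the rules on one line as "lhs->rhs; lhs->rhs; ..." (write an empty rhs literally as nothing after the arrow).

aa->; ba->b; bab->a; bbb->ab

  | abb
  | bbaba => baa => ba => b
  | aabab => bab => a
  | aaa => a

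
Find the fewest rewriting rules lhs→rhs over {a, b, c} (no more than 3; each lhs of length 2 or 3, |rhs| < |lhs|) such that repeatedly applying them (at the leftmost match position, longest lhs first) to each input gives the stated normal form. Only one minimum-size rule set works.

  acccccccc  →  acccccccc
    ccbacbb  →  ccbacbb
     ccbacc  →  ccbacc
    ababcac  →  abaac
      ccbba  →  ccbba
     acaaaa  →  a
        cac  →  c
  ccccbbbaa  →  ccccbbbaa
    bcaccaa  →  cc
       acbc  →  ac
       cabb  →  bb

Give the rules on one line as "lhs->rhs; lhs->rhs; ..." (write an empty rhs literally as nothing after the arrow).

  | acccccccc
  | ccbacbb
  | ccbacc
  | ababcac => abaac

aca->cc; bc->; ca->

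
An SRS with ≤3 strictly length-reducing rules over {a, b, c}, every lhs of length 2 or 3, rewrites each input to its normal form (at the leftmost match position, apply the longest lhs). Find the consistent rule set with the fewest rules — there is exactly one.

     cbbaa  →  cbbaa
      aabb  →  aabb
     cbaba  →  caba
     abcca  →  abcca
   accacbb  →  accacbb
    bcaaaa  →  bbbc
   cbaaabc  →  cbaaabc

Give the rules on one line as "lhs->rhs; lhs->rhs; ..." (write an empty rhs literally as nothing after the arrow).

bab->ab; caa->bc

  | cbbaa
  | aabb
  | cbaba => caba
  | abcca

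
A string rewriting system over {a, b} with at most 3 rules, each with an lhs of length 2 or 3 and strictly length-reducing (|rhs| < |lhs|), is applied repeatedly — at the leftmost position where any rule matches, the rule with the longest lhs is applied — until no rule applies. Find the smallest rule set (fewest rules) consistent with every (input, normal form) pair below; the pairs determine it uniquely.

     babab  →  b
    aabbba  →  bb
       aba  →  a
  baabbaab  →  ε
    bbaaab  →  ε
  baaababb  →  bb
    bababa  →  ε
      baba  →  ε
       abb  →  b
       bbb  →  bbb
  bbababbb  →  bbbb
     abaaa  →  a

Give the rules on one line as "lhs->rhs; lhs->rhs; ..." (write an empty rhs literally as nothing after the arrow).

  | babab => bab => b
  | aabbba => bbba => bb
  | aba => a
  | baabbaab => abbaab => baab => ab => ε

aa->; ab->; ba->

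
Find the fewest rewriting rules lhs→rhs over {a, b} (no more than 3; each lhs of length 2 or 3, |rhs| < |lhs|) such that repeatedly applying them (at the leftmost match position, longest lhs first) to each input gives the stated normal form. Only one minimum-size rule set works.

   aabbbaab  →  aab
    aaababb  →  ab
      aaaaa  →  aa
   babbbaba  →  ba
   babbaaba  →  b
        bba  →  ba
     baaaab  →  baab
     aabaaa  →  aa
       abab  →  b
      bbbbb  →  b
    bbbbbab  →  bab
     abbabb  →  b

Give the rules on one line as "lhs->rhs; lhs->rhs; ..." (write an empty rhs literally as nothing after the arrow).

  | aabbbaab => aabbaab => aabaab => aab
  | aaababb => aababb => abb => ab
  | aaaaa => aaaa => aaa => aa
  | babbbaba => babbaba => bababa => bba => ba

aaa->aa; aba->; bb->b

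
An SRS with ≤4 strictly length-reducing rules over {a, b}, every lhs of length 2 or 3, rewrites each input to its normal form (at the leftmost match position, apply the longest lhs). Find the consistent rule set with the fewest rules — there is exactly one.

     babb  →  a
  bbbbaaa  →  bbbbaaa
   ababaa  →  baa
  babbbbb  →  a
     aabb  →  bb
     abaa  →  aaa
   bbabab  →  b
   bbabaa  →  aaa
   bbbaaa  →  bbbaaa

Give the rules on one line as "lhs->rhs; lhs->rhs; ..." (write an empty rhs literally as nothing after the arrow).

  | babb => abb => ab => a
  | bbbbaaa
  | ababaa => aabaa => baa
  | babbbbb => abbbbb => abbbb => abbb => abb => ab => a

aab->b; ab->a; bab->ab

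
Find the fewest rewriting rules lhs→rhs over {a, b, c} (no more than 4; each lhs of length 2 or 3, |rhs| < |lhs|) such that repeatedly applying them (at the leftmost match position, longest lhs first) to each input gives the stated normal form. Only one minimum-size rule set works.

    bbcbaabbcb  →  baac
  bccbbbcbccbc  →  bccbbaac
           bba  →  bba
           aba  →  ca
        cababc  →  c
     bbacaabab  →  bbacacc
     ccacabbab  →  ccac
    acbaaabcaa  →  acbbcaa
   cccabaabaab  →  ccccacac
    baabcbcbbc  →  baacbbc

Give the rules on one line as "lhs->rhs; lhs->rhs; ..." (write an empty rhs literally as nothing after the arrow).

  | bbcbaabbcb => baaaabbcb => baaacbcb => baaab => baac
  | bccbbbcbccbc => bccbbaaccbc => bccbbaac
  | bba
  | aba => ca

ab->c; abc->bc; bcb->aa; cbc->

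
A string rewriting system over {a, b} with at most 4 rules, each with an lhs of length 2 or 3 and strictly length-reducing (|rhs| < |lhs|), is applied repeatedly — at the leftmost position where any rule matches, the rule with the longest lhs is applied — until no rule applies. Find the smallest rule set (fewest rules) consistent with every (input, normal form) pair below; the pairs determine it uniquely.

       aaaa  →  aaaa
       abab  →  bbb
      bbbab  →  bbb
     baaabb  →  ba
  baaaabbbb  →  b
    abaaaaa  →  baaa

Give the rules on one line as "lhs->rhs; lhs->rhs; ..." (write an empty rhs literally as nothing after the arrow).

  | aaaa
  | abab => bbb
  | bbbab => bbb
  | baaabb => baab => ba

ab->; aba->bb; bba->b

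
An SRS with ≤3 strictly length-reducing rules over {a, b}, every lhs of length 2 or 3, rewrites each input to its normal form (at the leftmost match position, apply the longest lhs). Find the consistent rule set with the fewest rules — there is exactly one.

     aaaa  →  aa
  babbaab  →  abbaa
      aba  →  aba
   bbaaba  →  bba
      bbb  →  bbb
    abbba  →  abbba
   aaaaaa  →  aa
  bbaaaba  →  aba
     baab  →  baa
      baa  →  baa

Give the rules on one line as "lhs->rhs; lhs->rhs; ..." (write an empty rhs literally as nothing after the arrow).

aaa->a; aab->aa; bab->ab

  | aaaa => aa
  | babbaab => abbaab => abbaa
  | aba
  | bbaaba => bbaaa => bba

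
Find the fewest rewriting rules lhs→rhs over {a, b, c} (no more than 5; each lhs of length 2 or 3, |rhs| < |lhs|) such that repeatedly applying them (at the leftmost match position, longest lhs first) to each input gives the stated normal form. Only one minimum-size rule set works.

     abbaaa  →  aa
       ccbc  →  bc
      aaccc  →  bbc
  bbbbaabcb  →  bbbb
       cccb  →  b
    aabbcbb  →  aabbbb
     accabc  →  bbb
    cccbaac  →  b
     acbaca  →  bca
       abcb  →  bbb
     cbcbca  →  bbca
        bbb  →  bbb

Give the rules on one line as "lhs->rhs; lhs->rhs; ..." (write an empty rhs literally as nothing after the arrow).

  | abbaaa => abaa => aa
  | ccbc => cbc => bc
  | aaccc => abcc => bbc
  | bbbbaabcb => bbbabcb => bbbcb => bbbb

abc->bb; ac->b; ba->; cb->b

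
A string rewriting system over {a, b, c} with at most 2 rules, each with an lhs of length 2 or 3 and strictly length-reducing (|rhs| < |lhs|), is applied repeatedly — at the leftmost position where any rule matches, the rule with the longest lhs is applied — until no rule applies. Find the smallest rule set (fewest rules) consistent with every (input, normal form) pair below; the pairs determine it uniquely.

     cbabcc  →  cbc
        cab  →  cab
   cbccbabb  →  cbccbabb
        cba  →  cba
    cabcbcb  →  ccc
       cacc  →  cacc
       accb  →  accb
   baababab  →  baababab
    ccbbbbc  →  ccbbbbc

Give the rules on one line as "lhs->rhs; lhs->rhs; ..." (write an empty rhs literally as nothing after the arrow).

abc->; bcb->cc

  | cbabcc => cbc
  | cab
  | cbccbabb
  | cba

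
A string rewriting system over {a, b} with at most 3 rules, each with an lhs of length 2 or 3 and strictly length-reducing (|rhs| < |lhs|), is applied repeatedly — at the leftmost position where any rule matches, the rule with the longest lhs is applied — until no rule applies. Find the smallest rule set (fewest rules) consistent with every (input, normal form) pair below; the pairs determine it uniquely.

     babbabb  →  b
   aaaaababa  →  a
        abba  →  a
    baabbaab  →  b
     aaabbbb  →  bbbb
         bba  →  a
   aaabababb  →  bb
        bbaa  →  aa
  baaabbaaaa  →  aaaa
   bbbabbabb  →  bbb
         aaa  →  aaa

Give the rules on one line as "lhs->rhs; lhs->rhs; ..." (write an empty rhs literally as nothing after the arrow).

  | babbabb => babb => b
  | aaaaababa => aaaababa => aaababa => aababa => ababa => baba => a
  | abba => bba => ba => a
  | baabbaab => aabbaab => abbaab => bbaab => baab => aab => ab => b

ab->b; ba->a; bab->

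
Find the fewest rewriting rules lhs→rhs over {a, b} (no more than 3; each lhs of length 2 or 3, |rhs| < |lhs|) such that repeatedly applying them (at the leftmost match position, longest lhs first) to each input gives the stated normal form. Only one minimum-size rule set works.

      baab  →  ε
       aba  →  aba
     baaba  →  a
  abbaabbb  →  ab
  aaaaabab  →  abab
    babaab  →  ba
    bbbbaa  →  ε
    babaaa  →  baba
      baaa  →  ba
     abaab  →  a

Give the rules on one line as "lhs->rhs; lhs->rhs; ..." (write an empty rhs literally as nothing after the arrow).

aa->; bb->

  | baab => bb => ε
  | aba
  | baaba => bba => a
  | abbaabbb => aaabbb => abbb => ab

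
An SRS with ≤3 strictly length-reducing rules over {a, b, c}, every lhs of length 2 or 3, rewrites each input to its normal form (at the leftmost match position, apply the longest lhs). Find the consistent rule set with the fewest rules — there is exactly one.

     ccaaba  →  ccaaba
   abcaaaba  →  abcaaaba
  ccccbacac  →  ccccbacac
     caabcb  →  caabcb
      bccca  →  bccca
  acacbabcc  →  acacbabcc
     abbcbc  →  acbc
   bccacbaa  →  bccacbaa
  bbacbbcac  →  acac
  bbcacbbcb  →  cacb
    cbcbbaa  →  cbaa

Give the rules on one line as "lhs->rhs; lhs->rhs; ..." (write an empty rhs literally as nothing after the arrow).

  | ccaaba
  | abcaaaba
  | ccccbacac
  | caabcb

bb->; cbb->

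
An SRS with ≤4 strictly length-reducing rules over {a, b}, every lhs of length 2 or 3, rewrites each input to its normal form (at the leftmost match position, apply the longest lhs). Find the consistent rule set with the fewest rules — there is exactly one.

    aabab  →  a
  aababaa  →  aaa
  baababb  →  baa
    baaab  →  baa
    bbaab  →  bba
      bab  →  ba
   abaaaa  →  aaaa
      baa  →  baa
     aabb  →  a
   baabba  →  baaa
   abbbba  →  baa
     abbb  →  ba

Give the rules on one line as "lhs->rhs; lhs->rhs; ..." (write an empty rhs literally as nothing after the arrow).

  | aabab => aab => a
  | aababaa => aabaa => aaa
  | baababb => baabb => baba => baa
  | baaab => baa

ab->; abb->ba; bab->ba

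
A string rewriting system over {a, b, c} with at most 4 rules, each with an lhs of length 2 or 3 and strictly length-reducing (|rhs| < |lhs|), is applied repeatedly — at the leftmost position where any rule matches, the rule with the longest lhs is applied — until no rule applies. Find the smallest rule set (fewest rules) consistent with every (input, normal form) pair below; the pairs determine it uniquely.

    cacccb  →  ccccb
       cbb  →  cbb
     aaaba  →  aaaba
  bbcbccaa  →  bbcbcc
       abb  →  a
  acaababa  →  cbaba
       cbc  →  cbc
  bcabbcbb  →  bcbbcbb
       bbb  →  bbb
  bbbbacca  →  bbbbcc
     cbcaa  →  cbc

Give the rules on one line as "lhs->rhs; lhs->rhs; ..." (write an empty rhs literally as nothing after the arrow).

abb->a; ac->c; ca->c

  | cacccb => ccccb
  | cbb
  | aaaba
  | bbcbccaa => bbcbcca => bbcbcc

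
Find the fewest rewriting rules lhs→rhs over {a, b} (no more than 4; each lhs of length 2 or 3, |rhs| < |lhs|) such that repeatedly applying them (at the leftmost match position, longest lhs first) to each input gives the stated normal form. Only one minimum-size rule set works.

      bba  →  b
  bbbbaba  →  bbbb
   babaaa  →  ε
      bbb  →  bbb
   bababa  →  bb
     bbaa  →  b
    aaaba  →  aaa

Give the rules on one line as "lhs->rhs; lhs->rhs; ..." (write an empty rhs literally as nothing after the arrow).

  | bba => b
  | bbbbaba => bbbbba => bbbb
  | babaaa => bbaaa => ba => ε
  | bbb

ba->; baa->; bab->bb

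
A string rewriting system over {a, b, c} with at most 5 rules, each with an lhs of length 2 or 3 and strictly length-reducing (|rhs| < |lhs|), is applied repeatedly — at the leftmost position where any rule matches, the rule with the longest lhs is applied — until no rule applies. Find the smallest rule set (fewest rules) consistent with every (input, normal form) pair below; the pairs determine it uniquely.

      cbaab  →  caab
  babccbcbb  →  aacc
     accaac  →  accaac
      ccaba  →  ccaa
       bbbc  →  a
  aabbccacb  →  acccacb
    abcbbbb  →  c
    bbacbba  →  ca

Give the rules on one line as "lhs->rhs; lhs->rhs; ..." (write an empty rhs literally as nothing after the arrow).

abb->c; ba->a; bc->a; cbb->bb

  | cbaab => caab
  | babccbcbb => abccbcbb => aacbcbb => aacabb => aacc
  | accaac
  | ccaba => ccaa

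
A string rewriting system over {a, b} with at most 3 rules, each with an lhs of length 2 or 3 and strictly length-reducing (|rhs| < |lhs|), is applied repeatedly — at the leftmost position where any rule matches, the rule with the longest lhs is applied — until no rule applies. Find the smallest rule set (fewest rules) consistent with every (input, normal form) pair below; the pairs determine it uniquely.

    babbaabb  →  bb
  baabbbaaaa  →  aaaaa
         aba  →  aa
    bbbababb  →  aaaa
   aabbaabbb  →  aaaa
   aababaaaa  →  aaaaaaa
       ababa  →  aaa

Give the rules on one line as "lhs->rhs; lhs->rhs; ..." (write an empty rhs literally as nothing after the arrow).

  | babbaabb => bbaabb => babb => bb
  | baabbbaaaa => abbbaaaa => abbaaaa => abaaaa => aaaaa
  | aba => aa
  | bbbababb => aaababb => aaaabb => aaaab => aaaa

ab->a; ba->; bbb->aa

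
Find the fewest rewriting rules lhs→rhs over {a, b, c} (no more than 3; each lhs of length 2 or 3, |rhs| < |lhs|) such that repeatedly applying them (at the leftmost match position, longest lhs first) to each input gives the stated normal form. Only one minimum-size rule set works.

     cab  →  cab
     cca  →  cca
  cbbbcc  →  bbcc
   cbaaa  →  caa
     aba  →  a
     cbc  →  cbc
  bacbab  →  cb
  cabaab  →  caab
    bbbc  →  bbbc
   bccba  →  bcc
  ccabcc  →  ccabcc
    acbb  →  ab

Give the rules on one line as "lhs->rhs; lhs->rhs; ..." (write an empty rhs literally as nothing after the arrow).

ba->; cbb->b

  | cab
  | cca
  | cbbbcc => bbcc
  | cbaaa => caa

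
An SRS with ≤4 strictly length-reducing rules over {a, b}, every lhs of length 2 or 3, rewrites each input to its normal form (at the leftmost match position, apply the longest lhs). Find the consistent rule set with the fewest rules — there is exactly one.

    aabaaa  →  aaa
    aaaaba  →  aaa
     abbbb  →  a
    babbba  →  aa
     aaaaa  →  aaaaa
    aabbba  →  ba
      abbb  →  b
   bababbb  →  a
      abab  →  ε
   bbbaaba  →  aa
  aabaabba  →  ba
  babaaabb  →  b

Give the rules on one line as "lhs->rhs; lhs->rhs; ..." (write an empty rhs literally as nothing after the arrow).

  | aabaaa => aaa
  | aaaaba => aaa
  | abbbb => bbb => a
  | babbba => bbba => aa

aab->; ab->; bb->b; bbb->a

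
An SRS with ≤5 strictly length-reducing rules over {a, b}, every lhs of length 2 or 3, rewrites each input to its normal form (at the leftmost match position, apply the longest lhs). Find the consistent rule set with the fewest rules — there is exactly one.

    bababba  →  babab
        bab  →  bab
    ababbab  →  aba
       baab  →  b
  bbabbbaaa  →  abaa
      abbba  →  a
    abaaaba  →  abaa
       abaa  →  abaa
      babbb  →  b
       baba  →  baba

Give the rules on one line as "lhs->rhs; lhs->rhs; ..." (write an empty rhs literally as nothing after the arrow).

  | bababba => babab
  | bab
  | ababbab => ababb => aba
  | baab => b

aab->; bb->; bba->b; bbb->ab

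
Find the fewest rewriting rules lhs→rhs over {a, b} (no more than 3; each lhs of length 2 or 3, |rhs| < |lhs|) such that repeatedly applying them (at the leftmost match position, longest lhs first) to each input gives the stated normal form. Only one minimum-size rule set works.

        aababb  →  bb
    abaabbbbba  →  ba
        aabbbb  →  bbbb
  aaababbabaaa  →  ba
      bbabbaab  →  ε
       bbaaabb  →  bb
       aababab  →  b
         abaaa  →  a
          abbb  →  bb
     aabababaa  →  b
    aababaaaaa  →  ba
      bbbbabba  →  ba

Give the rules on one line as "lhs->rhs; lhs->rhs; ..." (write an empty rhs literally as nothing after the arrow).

  | aababb => babb => bb
  | abaabbbbba => aabbbbba => bbbbba => bbbaa => baaa => ba
  | aabbbb => bbbb
  | aaababbabaaa => ababbabaaa => abbabaaa => babaaa => baaa => ba

aa->; ab->; bba->aa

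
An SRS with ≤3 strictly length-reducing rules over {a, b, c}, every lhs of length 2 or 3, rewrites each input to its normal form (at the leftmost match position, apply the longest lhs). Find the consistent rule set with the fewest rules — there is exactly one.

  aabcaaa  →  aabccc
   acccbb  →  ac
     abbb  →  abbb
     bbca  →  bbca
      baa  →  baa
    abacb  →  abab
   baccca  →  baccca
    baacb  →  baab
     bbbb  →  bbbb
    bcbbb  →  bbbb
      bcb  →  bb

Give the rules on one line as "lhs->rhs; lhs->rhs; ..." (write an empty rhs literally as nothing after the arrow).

  | aabcaaa => aabccc
  | acccbb => accb => ac
  | abbb
  | bbca

aaa->cc; cb->b; ccb->c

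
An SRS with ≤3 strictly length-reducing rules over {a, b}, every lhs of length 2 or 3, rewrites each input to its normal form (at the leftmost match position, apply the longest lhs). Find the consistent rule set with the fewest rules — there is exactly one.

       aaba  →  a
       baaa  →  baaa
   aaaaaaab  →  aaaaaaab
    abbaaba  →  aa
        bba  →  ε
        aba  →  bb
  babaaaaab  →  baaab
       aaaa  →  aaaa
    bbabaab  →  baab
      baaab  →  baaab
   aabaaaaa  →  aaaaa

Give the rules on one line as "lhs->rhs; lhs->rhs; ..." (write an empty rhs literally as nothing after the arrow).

aba->bb; abb->a; bba->

  | aaba => abb => a
  | baaa
  | aaaaaaab
  | abbaaba => aaaba => aabb => aa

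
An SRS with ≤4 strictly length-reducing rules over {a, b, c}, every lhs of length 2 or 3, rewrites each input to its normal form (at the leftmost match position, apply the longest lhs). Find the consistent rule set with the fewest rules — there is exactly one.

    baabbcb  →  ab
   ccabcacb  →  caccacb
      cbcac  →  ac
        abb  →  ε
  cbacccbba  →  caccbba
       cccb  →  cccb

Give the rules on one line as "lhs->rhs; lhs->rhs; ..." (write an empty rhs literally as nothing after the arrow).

abb->; bac->a; cab->ac; cbc->

  | baabbcb => bacb => ab
  | ccabcacb => caccacb
  | cbcac => ac
  | abb => ε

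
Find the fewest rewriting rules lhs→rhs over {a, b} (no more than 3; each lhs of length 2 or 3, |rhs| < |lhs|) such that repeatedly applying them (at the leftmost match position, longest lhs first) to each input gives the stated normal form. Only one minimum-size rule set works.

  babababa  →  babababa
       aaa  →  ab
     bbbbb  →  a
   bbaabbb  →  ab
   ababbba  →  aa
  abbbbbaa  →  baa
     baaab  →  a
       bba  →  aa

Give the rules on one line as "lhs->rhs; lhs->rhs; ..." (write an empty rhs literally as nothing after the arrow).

  | babababa
  | aaa => ab
  | bbbbb => abbb => bb => a
  | bbaabbb => aaabbb => abbbb => bbb => ab

aaa->ab; abb->b; bb->a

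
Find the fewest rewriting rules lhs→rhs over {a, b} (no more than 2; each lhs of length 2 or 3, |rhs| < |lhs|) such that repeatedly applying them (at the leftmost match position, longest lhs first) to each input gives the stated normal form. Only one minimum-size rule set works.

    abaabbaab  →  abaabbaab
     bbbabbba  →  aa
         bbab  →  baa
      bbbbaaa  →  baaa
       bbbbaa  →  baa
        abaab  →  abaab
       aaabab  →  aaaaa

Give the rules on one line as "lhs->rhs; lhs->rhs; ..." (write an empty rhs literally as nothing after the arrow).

bab->aa; bbb->

  | abaabbaab
  | bbbabbba => abbba => aa
  | bbab => baa
  | bbbbaaa => baaa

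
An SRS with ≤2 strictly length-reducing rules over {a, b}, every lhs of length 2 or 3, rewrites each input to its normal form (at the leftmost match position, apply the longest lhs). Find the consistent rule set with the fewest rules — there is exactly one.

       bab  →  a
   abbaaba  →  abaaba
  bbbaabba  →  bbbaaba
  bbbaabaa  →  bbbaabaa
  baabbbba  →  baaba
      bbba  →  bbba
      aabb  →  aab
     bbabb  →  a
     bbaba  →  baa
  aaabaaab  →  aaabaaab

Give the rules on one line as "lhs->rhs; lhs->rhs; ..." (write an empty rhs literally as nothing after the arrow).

abb->ab; bab->a

  | bab => a
  | abbaaba => abaaba
  | bbbaabba => bbbaaba
  | bbbaabaa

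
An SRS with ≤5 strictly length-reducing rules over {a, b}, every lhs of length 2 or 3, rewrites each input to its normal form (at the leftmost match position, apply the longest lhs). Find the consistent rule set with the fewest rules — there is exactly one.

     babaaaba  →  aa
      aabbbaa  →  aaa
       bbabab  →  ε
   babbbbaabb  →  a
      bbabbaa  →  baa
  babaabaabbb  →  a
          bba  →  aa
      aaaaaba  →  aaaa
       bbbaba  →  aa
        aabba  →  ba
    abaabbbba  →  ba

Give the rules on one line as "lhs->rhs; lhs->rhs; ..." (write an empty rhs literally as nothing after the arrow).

  | babaaaba => bbaaba => aaaba => aa
  | aabbbaa => bbaa => aaa
  | bbabab => aabab => ab => ε
  | babbbbaabb => bbbbaabb => abbaabb => baabb => bb => a

aab->; ab->; aba->b; bb->a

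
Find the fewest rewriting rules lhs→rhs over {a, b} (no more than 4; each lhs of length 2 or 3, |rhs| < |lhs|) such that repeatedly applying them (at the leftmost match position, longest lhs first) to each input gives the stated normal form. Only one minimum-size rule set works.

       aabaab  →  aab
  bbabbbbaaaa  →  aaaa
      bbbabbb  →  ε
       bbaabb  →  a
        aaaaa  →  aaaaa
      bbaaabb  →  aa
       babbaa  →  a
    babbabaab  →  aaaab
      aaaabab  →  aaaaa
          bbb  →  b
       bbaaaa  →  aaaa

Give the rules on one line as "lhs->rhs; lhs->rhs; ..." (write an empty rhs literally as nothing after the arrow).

  | aabaab => aab
  | bbabbbbaaaa => abbbbaaaa => bbaaaa => aaaa
  | bbbabbb => babbb => abb => ε
  | bbaabb => aabb => a

abb->; baa->; bab->a; bb->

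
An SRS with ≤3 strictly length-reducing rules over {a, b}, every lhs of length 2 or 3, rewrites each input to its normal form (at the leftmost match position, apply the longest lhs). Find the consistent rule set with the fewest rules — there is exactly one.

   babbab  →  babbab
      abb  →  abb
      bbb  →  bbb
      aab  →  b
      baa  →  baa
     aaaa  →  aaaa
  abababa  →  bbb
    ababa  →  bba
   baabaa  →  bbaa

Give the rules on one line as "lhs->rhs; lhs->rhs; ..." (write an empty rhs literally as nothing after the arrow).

  | babbab
  | abb
  | bbb
  | aab => b

aab->b; aba->b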